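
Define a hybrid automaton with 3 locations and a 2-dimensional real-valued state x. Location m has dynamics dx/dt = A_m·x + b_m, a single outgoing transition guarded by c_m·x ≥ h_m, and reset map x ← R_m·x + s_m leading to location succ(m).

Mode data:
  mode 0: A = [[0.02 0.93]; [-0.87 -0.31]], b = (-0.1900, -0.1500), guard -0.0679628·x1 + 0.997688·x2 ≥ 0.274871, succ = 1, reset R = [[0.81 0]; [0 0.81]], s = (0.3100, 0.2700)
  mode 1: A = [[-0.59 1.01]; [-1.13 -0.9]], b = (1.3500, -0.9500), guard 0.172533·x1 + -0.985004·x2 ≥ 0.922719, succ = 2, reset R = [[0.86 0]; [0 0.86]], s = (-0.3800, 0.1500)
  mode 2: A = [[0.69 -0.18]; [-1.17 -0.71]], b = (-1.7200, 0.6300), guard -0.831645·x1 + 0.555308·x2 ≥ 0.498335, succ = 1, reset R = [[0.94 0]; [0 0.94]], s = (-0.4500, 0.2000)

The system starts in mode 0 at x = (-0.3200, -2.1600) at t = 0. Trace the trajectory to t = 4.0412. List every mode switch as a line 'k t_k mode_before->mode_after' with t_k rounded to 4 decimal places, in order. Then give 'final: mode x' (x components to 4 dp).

Mode 0: guard c·x = 0.2749 hit at Δt = 1.4857 (t = 1.4857), x⁻ = (-2.2159, 0.1246) → reset → x⁺ = (-1.4849, 0.3709), jump to mode 1
Mode 1: guard c·x = 0.9227 hit at Δt = 1.5782 (t = 3.0639), x⁻ = (0.6031, -0.8311) → reset → x⁺ = (0.1386, -0.5648), jump to mode 2
Mode 2: guard c·x = 0.4983 hit at Δt = 0.4320 (t = 3.4959), x⁻ = (-0.6471, -0.0717) → reset → x⁺ = (-1.0583, 0.1326), jump to mode 1
Mode 1: flow for 0.5453 to horizon, guard not reached → x = (-0.1094, -0.0801)

1 1.4857 0->1
2 3.0639 1->2
3 3.4959 2->1
final: 1 -0.1094 -0.0801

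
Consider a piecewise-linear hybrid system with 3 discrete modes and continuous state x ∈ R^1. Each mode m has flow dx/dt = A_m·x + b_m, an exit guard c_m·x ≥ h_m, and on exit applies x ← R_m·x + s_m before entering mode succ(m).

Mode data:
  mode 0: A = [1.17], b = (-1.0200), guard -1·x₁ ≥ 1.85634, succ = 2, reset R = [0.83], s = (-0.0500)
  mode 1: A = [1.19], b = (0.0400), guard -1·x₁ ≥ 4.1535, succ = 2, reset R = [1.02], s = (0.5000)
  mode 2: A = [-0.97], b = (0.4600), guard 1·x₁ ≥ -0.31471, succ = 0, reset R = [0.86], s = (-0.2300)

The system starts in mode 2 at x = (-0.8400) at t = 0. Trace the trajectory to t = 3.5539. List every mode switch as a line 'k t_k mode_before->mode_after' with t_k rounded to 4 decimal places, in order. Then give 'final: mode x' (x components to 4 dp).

Mode 2: guard c·x = -0.3147 hit at Δt = 0.5261 (t = 0.5261), x⁻ = (-0.3147) → reset → x⁺ = (-0.5007), jump to mode 0
Mode 0: guard c·x = 1.8563 hit at Δt = 0.5872 (t = 1.1133), x⁻ = (-1.8563) → reset → x⁺ = (-1.5908), jump to mode 2
Mode 2: guard c·x = -0.3147 hit at Δt = 0.9920 (t = 2.1053), x⁻ = (-0.3147) → reset → x⁺ = (-0.5007), jump to mode 0
Mode 0: guard c·x = 1.8563 hit at Δt = 0.5872 (t = 2.6925), x⁻ = (-1.8563) → reset → x⁺ = (-1.5908), jump to mode 2
Mode 2: flow for 0.8614 to horizon, guard not reached → x = (-0.4212)

1 0.5261 2->0
2 1.1133 0->2
3 2.1053 2->0
4 2.6925 0->2
final: 2 -0.4212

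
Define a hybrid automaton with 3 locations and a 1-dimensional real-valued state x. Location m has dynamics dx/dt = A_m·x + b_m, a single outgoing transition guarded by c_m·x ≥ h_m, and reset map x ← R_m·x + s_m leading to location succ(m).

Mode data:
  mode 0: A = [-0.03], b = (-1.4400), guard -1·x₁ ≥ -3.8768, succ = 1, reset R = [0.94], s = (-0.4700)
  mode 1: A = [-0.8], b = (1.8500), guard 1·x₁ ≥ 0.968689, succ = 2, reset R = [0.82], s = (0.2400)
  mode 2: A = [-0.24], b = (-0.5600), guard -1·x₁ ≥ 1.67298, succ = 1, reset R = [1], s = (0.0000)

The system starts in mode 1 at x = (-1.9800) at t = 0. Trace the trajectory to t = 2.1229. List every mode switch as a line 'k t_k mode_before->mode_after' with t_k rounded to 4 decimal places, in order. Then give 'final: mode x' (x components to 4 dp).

Mode 1: guard c·x = 0.9687 hit at Δt = 1.4517 (t = 1.4517), x⁻ = (0.9687) → reset → x⁺ = (1.0343), jump to mode 2
Mode 2: flow for 0.6712 to horizon, guard not reached → x = (0.5333)

1 1.4517 1->2
final: 2 0.5333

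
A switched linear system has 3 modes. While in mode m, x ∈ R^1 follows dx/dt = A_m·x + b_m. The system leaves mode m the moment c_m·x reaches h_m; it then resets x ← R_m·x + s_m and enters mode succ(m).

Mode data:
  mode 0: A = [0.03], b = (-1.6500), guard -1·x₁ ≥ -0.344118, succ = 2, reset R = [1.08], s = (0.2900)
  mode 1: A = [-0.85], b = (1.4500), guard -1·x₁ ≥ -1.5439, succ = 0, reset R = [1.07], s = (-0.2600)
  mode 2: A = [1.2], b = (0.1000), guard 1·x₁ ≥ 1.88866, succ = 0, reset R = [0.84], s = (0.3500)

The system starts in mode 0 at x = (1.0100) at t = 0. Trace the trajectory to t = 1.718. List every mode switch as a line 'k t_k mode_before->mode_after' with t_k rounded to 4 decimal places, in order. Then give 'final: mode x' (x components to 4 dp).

1 0.4086 0->2
2 1.2198 2->0
final: 0 1.1374

Mode 0: guard c·x = -0.3441 hit at Δt = 0.4086 (t = 0.4086), x⁻ = (0.3441) → reset → x⁺ = (0.6616), jump to mode 2
Mode 2: guard c·x = 1.8887 hit at Δt = 0.8112 (t = 1.2198), x⁻ = (1.8887) → reset → x⁺ = (1.9365), jump to mode 0
Mode 0: flow for 0.4982 to horizon, guard not reached → x = (1.1374)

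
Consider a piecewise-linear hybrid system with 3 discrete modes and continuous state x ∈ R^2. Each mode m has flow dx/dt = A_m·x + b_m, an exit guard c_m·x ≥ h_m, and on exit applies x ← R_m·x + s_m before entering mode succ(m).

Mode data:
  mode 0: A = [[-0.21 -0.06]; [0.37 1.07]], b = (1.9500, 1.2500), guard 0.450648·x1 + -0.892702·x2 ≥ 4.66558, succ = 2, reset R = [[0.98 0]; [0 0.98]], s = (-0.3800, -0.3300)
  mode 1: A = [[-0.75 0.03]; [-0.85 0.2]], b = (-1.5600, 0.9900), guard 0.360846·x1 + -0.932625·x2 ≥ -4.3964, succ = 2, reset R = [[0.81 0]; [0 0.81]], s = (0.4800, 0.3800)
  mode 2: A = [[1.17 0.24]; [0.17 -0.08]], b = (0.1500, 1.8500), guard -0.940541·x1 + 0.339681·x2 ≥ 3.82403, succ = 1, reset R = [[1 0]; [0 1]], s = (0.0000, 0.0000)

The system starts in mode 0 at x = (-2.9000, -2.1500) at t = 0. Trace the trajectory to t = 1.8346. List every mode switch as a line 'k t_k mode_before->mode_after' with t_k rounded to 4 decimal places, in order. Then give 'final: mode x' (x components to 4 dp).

1 1.0310 0->2
final: 2 -3.1678 -4.0597

Mode 0: guard c·x = 4.6656 hit at Δt = 1.0310 (t = 1.0310), x⁻ = (-0.3266, -5.3912) → reset → x⁺ = (-0.7001, -5.6134), jump to mode 2
Mode 2: flow for 0.8036 to horizon, guard not reached → x = (-3.1678, -4.0597)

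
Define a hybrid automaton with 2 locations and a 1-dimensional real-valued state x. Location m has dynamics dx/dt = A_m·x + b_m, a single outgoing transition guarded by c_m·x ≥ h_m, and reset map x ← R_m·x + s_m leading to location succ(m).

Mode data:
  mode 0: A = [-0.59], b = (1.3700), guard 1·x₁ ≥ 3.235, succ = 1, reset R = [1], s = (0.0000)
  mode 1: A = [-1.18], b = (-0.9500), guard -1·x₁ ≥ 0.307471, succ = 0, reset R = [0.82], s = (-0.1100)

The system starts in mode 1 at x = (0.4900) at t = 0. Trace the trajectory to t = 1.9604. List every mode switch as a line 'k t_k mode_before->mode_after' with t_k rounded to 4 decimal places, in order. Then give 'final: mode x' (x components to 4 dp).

1 0.8106 1->0
final: 0 0.9600

Mode 1: guard c·x = 0.3075 hit at Δt = 0.8106 (t = 0.8106), x⁻ = (-0.3075) → reset → x⁺ = (-0.3621), jump to mode 0
Mode 0: flow for 1.1498 to horizon, guard not reached → x = (0.9600)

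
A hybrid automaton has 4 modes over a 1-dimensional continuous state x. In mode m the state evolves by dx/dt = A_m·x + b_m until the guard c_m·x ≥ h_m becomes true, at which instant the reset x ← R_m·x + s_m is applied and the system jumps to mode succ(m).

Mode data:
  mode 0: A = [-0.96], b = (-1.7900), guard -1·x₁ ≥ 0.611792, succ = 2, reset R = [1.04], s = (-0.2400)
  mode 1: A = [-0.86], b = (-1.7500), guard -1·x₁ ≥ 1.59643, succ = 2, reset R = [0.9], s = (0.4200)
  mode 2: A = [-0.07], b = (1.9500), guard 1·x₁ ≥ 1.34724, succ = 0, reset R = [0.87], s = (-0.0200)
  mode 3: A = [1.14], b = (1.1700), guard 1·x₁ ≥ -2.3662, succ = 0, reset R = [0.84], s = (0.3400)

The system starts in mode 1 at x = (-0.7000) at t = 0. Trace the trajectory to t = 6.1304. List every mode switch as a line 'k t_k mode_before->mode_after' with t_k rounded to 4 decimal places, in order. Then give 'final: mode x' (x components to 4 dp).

Mode 1: guard c·x = 1.5964 hit at Δt = 1.2946 (t = 1.2946), x⁻ = (-1.5964) → reset → x⁺ = (-1.0168), jump to mode 2
Mode 2: guard c·x = 1.3472 hit at Δt = 1.2203 (t = 2.5149), x⁻ = (1.3472) → reset → x⁺ = (1.1521), jump to mode 0
Mode 0: guard c·x = 0.6118 hit at Δt = 0.9154 (t = 3.4303), x⁻ = (-0.6118) → reset → x⁺ = (-0.8763), jump to mode 2
Mode 2: guard c·x = 1.3472 hit at Δt = 1.1506 (t = 4.5809), x⁻ = (1.3472) → reset → x⁺ = (1.1521), jump to mode 0
Mode 0: guard c·x = 0.6118 hit at Δt = 0.9154 (t = 5.4963), x⁻ = (-0.6118) → reset → x⁺ = (-0.8763), jump to mode 2
Mode 2: flow for 0.6341 to horizon, guard not reached → x = (0.3713)

1 1.2946 1->2
2 2.5149 2->0
3 3.4303 0->2
4 4.5809 2->0
5 5.4963 0->2
final: 2 0.3713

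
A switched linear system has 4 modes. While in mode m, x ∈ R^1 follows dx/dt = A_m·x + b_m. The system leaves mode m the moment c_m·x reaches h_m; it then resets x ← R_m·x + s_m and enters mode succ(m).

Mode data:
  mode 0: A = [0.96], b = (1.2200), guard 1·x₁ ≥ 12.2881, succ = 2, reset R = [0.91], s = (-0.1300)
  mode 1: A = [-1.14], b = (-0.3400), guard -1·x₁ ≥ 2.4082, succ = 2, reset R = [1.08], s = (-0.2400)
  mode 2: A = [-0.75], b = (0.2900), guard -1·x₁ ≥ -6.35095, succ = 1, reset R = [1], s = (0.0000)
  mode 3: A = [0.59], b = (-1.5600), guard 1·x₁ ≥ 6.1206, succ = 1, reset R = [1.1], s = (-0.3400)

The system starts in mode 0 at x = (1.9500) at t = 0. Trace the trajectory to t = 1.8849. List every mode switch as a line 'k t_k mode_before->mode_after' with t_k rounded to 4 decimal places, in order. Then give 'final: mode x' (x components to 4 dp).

1 1.4973 0->2
final: 2 8.3617

Mode 0: guard c·x = 12.2881 hit at Δt = 1.4973 (t = 1.4973), x⁻ = (12.2881) → reset → x⁺ = (11.0522), jump to mode 2
Mode 2: flow for 0.3876 to horizon, guard not reached → x = (8.3617)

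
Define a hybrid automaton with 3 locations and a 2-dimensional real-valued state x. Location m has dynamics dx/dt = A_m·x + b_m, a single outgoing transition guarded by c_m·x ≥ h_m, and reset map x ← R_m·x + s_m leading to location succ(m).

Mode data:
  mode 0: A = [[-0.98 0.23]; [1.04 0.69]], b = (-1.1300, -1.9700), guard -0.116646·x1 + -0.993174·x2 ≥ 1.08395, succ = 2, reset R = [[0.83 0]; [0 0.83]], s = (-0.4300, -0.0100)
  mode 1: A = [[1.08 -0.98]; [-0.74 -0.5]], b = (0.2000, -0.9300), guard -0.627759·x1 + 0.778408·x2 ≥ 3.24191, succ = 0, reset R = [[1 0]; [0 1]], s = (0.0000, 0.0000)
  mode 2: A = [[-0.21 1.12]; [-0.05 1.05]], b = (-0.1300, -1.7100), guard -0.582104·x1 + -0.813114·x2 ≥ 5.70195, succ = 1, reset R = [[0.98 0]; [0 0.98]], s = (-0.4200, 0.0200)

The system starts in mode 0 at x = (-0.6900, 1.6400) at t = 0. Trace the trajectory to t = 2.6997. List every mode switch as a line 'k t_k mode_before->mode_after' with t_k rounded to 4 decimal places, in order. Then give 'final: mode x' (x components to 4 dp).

Mode 0: guard c·x = 1.0839 hit at Δt = 1.0760 (t = 1.0760), x⁻ = (-0.9478, -0.9801) → reset → x⁺ = (-1.2167, -0.8235), jump to mode 2
Mode 2: guard c·x = 5.7020 hit at Δt = 0.9060 (t = 1.9820), x⁻ = (-3.3996, -4.5787) → reset → x⁺ = (-3.7516, -4.4672), jump to mode 1
Mode 1: flow for 0.7177 to horizon, guard not reached → x = (-4.4047, -1.9364)

1 1.0760 0->2
2 1.9820 2->1
final: 1 -4.4047 -1.9364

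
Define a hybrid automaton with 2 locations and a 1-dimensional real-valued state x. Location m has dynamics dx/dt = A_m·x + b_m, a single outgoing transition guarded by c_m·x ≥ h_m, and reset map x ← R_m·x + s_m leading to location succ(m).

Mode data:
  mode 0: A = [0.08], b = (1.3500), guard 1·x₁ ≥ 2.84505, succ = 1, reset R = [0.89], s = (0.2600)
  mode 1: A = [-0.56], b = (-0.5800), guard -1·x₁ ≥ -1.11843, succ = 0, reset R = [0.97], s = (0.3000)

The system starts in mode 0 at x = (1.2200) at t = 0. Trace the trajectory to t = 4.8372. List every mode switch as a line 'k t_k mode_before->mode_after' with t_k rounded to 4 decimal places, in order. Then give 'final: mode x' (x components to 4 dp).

1 1.0750 0->1
2 2.1016 1->0
3 3.0632 0->1
4 4.0898 1->0
final: 0 2.5099

Mode 0: guard c·x = 2.8451 hit at Δt = 1.0750 (t = 1.0750), x⁻ = (2.8451) → reset → x⁺ = (2.7921), jump to mode 1
Mode 1: guard c·x = -1.1184 hit at Δt = 1.0266 (t = 2.1016), x⁻ = (1.1184) → reset → x⁺ = (1.3849), jump to mode 0
Mode 0: guard c·x = 2.8451 hit at Δt = 0.9616 (t = 3.0632), x⁻ = (2.8450) → reset → x⁺ = (2.7921), jump to mode 1
Mode 1: guard c·x = -1.1184 hit at Δt = 1.0266 (t = 4.0898), x⁻ = (1.1184) → reset → x⁺ = (1.3849), jump to mode 0
Mode 0: flow for 0.7474 to horizon, guard not reached → x = (2.5099)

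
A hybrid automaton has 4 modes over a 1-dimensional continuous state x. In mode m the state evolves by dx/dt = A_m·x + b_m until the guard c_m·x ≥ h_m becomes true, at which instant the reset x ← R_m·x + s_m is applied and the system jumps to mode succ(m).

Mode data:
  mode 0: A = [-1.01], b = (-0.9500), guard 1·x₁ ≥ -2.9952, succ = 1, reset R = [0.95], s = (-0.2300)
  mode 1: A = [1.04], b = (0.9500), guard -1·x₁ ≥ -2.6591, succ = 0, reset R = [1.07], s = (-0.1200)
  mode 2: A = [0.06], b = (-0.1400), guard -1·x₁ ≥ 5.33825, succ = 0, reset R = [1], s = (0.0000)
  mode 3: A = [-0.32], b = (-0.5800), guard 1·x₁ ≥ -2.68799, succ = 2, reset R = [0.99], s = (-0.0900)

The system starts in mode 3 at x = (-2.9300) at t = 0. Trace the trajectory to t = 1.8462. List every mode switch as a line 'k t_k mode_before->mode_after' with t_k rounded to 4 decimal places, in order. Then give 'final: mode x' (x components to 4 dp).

Mode 3: guard c·x = -2.6880 hit at Δt = 0.7627 (t = 0.7627), x⁻ = (-2.6880) → reset → x⁺ = (-2.7511), jump to mode 2
Mode 2: flow for 1.0835 to horizon, guard not reached → x = (-3.0926)

1 0.7627 3->2
final: 2 -3.0926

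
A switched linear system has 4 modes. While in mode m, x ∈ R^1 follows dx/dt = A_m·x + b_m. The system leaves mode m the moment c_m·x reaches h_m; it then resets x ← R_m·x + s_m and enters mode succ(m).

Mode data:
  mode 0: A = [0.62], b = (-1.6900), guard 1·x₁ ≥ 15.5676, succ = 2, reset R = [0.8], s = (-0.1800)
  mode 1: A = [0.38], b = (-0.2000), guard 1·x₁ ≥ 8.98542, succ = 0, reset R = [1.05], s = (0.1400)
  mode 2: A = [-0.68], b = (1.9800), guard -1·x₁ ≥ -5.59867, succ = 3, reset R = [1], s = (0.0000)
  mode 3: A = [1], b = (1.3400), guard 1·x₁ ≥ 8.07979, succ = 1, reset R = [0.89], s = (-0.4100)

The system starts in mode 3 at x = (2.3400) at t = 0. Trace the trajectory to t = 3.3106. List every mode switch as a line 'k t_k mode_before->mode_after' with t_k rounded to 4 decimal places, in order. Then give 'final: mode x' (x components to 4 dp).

1 0.9399 3->1
2 1.7344 1->0
3 2.7483 0->2
final: 2 9.2992

Mode 3: guard c·x = 8.0798 hit at Δt = 0.9399 (t = 0.9399), x⁻ = (8.0798) → reset → x⁺ = (6.7810), jump to mode 1
Mode 1: guard c·x = 8.9854 hit at Δt = 0.7945 (t = 1.7344), x⁻ = (8.9854) → reset → x⁺ = (9.5747), jump to mode 0
Mode 0: guard c·x = 15.5676 hit at Δt = 1.0139 (t = 2.7483), x⁻ = (15.5676) → reset → x⁺ = (12.2741), jump to mode 2
Mode 2: flow for 0.5623 to horizon, guard not reached → x = (9.2992)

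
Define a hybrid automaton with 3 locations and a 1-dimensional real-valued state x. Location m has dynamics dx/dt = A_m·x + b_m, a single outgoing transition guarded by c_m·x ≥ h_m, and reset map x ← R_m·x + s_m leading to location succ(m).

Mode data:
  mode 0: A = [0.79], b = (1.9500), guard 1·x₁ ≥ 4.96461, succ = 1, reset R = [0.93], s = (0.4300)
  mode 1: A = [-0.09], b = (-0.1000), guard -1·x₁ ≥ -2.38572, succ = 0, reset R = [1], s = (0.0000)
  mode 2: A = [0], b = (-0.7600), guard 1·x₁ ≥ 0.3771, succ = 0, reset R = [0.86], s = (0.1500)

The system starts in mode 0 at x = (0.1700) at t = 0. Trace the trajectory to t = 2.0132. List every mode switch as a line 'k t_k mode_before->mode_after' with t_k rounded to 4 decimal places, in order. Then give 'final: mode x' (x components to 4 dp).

Mode 0: guard c·x = 4.9646 hit at Δt = 1.3111 (t = 1.3111), x⁻ = (4.9646) → reset → x⁺ = (5.0471), jump to mode 1
Mode 1: flow for 0.7021 to horizon, guard not reached → x = (4.6700)

1 1.3111 0->1
final: 1 4.6700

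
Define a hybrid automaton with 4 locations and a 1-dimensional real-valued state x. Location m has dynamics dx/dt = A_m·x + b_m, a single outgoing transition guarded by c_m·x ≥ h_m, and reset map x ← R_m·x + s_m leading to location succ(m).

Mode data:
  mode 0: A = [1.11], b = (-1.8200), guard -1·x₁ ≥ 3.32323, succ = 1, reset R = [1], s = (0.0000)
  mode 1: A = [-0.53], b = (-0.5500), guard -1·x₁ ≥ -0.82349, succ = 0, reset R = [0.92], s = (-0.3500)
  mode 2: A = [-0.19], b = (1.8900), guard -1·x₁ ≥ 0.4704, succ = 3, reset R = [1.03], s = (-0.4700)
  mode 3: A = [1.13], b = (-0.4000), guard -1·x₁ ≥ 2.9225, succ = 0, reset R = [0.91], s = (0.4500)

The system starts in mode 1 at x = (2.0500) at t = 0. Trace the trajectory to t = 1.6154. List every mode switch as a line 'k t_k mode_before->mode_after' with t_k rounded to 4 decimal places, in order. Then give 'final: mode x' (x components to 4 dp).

1 0.9551 1->0
final: 0 -0.9244

Mode 1: guard c·x = -0.8235 hit at Δt = 0.9551 (t = 0.9551), x⁻ = (0.8235) → reset → x⁺ = (0.4076), jump to mode 0
Mode 0: flow for 0.6603 to horizon, guard not reached → x = (-0.9244)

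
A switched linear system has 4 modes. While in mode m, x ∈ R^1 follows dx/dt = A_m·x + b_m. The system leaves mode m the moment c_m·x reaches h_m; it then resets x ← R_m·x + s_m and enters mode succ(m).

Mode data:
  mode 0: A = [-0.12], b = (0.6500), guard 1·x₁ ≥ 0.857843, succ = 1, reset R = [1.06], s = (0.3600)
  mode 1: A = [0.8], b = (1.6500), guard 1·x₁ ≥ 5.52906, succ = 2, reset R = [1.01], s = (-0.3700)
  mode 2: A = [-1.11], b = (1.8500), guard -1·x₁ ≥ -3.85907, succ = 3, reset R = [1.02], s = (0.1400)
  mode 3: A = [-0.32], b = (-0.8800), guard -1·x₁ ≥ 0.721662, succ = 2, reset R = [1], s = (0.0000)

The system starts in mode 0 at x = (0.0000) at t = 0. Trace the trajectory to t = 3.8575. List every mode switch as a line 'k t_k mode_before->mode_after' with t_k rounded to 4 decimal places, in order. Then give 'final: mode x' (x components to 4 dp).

Mode 0: guard c·x = 0.8578 hit at Δt = 1.4368 (t = 1.4368), x⁻ = (0.8578) → reset → x⁺ = (1.2693), jump to mode 1
Mode 1: guard c·x = 5.5291 hit at Δt = 1.0294 (t = 2.4662), x⁻ = (5.5291) → reset → x⁺ = (5.2144), jump to mode 2
Mode 2: guard c·x = -3.8591 hit at Δt = 0.4336 (t = 2.8998), x⁻ = (3.8591) → reset → x⁺ = (4.0763), jump to mode 3
Mode 3: flow for 0.9577 to horizon, guard not reached → x = (2.2744)

1 1.4368 0->1
2 2.4662 1->2
3 2.8998 2->3
final: 3 2.2744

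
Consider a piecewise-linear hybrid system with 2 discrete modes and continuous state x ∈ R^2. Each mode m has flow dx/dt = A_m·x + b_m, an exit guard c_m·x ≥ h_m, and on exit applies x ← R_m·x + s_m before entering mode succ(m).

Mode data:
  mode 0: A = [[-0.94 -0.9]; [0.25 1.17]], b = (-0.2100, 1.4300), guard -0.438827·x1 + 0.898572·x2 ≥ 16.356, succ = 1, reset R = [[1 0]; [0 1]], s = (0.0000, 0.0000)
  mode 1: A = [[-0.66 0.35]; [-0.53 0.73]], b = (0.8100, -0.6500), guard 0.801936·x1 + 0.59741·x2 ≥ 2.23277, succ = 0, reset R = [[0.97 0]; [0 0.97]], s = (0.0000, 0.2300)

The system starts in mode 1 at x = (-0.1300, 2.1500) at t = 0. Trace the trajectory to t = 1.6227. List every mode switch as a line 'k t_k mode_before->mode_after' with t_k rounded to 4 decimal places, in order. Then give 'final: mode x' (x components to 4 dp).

Mode 1: guard c·x = 2.2328 hit at Δt = 0.6068 (t = 0.6068), x⁻ = (0.7489, 2.7322) → reset → x⁺ = (0.7264, 2.8802), jump to mode 0
Mode 0: flow for 1.0159 to horizon, guard not reached → x = (-4.1337, 11.7745)

1 0.6068 1->0
final: 0 -4.1337 11.7745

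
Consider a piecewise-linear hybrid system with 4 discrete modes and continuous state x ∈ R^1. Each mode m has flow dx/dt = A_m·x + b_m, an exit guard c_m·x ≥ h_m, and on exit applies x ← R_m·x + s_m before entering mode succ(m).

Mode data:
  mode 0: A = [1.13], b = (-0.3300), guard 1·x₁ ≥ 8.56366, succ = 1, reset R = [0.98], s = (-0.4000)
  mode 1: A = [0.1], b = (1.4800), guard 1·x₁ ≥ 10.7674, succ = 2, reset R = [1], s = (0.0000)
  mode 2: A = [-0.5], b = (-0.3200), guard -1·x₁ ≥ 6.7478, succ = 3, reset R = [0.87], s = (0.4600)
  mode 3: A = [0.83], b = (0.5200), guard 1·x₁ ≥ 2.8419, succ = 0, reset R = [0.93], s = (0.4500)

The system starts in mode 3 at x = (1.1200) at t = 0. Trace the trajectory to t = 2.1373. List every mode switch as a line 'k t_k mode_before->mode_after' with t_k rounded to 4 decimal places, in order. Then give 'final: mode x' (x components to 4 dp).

Mode 3: guard c·x = 2.8419 hit at Δt = 0.8266 (t = 0.8266), x⁻ = (2.8419) → reset → x⁺ = (3.0930), jump to mode 0
Mode 0: guard c·x = 8.5637 hit at Δt = 0.9583 (t = 1.7849), x⁻ = (8.5637) → reset → x⁺ = (7.9924), jump to mode 1
Mode 1: flow for 0.3524 to horizon, guard not reached → x = (8.8099)

1 0.8266 3->0
2 1.7849 0->1
final: 1 8.8099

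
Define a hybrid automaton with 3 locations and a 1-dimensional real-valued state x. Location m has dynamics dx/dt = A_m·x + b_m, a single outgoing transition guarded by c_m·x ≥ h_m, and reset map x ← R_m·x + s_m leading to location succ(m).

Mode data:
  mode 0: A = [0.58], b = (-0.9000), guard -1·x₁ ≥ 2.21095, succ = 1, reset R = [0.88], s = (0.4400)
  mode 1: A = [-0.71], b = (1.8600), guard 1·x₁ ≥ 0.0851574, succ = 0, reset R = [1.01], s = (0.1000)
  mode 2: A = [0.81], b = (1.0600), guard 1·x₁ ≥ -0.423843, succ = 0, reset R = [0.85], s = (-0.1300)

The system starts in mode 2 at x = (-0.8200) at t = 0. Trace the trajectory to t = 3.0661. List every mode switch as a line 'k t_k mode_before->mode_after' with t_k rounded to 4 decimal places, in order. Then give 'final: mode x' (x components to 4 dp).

Mode 2: guard c·x = -0.4238 hit at Δt = 0.7330 (t = 0.7330), x⁻ = (-0.4238) → reset → x⁺ = (-0.4903), jump to mode 0
Mode 0: guard c·x = 2.2109 hit at Δt = 1.0538 (t = 1.7868), x⁻ = (-2.2110) → reset → x⁺ = (-1.5056), jump to mode 1
Mode 1: guard c·x = 0.0852 hit at Δt = 0.6861 (t = 2.4729), x⁻ = (0.0852) → reset → x⁺ = (0.1860), jump to mode 0
Mode 0: flow for 0.5932 to horizon, guard not reached → x = (-0.3748)

1 0.7330 2->0
2 1.7868 0->1
3 2.4729 1->0
final: 0 -0.3748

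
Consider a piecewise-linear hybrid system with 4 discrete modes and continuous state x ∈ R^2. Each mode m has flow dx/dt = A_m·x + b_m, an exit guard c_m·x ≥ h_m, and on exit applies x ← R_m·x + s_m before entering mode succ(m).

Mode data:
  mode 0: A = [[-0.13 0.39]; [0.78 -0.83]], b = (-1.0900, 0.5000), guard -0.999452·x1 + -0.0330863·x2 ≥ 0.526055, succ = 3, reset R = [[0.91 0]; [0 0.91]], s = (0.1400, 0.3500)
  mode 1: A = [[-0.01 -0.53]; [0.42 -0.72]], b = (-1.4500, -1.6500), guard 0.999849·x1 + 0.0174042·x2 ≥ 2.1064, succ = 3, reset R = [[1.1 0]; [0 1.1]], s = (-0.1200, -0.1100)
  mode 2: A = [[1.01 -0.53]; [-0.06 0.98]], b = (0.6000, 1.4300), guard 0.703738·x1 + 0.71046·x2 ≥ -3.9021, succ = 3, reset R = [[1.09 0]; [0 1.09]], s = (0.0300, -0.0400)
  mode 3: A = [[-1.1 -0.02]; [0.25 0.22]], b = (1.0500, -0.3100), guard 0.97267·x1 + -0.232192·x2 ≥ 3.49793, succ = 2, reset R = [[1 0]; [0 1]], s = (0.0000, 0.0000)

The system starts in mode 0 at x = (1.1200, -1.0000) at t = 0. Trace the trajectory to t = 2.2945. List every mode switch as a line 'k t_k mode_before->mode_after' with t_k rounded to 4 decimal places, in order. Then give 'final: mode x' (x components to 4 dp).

Mode 0: guard c·x = 0.5261 hit at Δt = 1.3886 (t = 1.3886), x⁻ = (-0.5310, 0.1419) → reset → x⁺ = (-0.3432, 0.4791), jump to mode 3
Mode 3: flow for 0.9059 to horizon, guard not reached → x = (0.4712, 0.3033)

1 1.3886 0->3
final: 3 0.4712 0.3033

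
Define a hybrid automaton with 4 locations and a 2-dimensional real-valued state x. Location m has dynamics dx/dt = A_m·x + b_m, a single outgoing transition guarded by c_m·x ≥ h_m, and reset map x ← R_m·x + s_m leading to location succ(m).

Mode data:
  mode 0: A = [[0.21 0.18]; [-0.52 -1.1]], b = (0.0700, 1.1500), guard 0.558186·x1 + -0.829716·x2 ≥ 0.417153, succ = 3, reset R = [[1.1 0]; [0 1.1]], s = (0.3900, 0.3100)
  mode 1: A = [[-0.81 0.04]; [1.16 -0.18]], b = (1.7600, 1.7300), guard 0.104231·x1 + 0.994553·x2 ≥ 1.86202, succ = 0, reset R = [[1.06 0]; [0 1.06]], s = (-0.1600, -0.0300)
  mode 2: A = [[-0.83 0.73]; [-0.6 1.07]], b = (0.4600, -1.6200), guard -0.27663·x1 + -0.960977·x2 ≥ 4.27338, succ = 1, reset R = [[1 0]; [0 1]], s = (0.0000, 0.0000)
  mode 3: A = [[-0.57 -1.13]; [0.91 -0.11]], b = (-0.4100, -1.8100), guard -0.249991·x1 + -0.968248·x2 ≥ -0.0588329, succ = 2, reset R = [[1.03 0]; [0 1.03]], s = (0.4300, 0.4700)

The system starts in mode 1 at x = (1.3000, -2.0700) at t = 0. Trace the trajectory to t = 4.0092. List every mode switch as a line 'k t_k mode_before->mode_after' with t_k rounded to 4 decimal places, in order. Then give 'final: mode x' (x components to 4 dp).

Mode 1: guard c·x = 1.8620 hit at Δt = 1.0463 (t = 1.0463), x⁻ = (1.8010, 1.6835) → reset → x⁺ = (1.7491, 1.7545), jump to mode 0
Mode 0: guard c·x = 0.4172 hit at Δt = 0.5946 (t = 1.6409), x⁻ = (2.1782, 0.9626) → reset → x⁺ = (2.7860, 1.3689), jump to mode 3
Mode 3: guard c·x = -0.0588 hit at Δt = 1.3287 (t = 2.9696), x⁻ = (-0.0185, 0.0655) → reset → x⁺ = (0.4110, 0.5375), jump to mode 2
Mode 2: flow for 1.0396 to horizon, guard not reached → x = (0.1516, -1.9590)

1 1.0463 1->0
2 1.6409 0->3
3 2.9696 3->2
final: 2 0.1516 -1.9590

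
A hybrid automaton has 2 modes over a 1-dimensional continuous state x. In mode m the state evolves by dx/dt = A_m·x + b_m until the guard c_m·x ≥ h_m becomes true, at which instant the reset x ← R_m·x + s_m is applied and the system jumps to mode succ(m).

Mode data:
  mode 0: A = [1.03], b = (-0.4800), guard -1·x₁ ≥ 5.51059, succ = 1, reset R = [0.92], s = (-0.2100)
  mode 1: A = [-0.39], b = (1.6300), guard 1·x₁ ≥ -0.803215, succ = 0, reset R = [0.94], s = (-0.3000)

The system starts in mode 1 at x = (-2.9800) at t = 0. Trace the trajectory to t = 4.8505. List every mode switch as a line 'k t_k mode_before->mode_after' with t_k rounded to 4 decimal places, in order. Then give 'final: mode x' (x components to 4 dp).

Mode 1: guard c·x = -0.8032 hit at Δt = 0.9294 (t = 0.9294), x⁻ = (-0.8032) → reset → x⁺ = (-1.0550), jump to mode 0
Mode 0: guard c·x = 5.5106 hit at Δt = 1.3286 (t = 2.2580), x⁻ = (-5.5106) → reset → x⁺ = (-5.2797), jump to mode 1
Mode 1: guard c·x = -0.8032 hit at Δt = 1.6436 (t = 3.9016), x⁻ = (-0.8032) → reset → x⁺ = (-1.0550), jump to mode 0
Mode 0: flow for 0.9489 to horizon, guard not reached → x = (-3.5759)

1 0.9294 1->0
2 2.2580 0->1
3 3.9016 1->0
final: 0 -3.5759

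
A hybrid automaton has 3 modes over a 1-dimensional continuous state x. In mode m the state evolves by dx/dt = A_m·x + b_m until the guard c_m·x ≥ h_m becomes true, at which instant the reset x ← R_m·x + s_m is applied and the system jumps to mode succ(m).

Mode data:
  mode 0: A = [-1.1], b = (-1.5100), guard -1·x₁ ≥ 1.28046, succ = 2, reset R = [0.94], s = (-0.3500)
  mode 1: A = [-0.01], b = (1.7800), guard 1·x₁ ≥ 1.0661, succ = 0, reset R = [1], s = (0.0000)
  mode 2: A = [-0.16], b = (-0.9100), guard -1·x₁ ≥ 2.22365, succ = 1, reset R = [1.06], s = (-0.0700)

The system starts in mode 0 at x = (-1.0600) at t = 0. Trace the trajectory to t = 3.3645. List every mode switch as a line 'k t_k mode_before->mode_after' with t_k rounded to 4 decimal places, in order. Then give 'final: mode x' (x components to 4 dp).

1 1.1097 0->2
2 2.2149 2->1
final: 1 -0.3647

Mode 0: guard c·x = 1.2805 hit at Δt = 1.1097 (t = 1.1097), x⁻ = (-1.2805) → reset → x⁺ = (-1.5536), jump to mode 2
Mode 2: guard c·x = 2.2237 hit at Δt = 1.1052 (t = 2.2149), x⁻ = (-2.2237) → reset → x⁺ = (-2.4271), jump to mode 1
Mode 1: flow for 1.1496 to horizon, guard not reached → x = (-0.3647)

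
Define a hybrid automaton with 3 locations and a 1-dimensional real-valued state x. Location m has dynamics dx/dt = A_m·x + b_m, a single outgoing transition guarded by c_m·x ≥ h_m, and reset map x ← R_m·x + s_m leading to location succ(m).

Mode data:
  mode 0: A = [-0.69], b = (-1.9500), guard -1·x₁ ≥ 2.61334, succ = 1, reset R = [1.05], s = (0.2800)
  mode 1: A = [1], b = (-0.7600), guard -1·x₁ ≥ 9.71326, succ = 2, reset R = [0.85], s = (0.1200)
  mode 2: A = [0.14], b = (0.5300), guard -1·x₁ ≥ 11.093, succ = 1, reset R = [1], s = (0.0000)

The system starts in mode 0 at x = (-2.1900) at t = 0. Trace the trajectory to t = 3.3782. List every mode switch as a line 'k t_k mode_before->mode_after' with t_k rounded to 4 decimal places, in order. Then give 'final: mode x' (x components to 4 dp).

Mode 0: guard c·x = 2.6133 hit at Δt = 1.5873 (t = 1.5873), x⁻ = (-2.6133) → reset → x⁺ = (-2.4640), jump to mode 1
Mode 1: guard c·x = 9.7133 hit at Δt = 1.1782 (t = 2.7655), x⁻ = (-9.7133) → reset → x⁺ = (-8.1363), jump to mode 2
Mode 2: flow for 0.6127 to horizon, guard not reached → x = (-8.5259)

1 1.5873 0->1
2 2.7655 1->2
final: 2 -8.5259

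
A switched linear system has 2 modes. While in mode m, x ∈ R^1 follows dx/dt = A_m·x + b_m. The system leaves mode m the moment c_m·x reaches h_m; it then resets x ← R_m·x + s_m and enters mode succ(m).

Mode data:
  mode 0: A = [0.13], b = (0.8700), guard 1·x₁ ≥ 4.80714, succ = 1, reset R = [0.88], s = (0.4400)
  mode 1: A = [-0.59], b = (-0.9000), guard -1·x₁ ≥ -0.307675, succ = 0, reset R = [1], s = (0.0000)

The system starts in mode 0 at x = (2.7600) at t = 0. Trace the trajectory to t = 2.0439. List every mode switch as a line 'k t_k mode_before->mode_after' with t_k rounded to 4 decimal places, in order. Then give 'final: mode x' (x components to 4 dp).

1 1.5080 0->1
final: 1 2.9908

Mode 0: guard c·x = 4.8071 hit at Δt = 1.5080 (t = 1.5080), x⁻ = (4.8071) → reset → x⁺ = (4.6703), jump to mode 1
Mode 1: flow for 0.5359 to horizon, guard not reached → x = (2.9908)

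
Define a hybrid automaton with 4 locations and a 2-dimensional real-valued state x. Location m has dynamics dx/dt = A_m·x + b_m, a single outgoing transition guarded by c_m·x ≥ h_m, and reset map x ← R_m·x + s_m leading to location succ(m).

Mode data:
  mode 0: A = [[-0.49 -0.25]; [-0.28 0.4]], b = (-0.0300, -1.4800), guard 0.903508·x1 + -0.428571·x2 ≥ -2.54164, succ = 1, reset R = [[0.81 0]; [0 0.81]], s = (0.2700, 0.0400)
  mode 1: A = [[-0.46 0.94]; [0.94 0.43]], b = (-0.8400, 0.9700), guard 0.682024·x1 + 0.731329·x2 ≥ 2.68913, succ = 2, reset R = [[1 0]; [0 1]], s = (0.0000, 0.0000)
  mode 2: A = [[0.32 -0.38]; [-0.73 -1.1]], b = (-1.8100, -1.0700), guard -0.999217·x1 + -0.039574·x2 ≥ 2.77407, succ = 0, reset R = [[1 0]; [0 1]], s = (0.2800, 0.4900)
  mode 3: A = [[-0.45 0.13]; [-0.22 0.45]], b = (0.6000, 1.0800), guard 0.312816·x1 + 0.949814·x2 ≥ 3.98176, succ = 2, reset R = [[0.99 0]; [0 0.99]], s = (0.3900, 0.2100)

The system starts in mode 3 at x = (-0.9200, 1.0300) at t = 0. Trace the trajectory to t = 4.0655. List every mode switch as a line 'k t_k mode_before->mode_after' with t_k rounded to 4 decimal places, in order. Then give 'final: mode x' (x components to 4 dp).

1 1.3611 3->2
2 2.6302 2->0
3 3.1260 0->1
final: 1 -0.6349 1.6623

Mode 3: guard c·x = 3.9818 hit at Δt = 1.3611 (t = 1.3611), x⁻ = (0.4521, 4.0432) → reset → x⁺ = (0.8376, 4.2128), jump to mode 2
Mode 2: guard c·x = 2.7741 hit at Δt = 1.2691 (t = 2.6302), x⁻ = (-2.8161, 1.0076) → reset → x⁺ = (-2.5361, 1.4976), jump to mode 0
Mode 0: guard c·x = -2.5416 hit at Δt = 0.4958 (t = 3.1260), x⁻ = (-2.1608, 1.3751) → reset → x⁺ = (-1.4803, 1.1538), jump to mode 1
Mode 1: flow for 0.9395 to horizon, guard not reached → x = (-0.6349, 1.6623)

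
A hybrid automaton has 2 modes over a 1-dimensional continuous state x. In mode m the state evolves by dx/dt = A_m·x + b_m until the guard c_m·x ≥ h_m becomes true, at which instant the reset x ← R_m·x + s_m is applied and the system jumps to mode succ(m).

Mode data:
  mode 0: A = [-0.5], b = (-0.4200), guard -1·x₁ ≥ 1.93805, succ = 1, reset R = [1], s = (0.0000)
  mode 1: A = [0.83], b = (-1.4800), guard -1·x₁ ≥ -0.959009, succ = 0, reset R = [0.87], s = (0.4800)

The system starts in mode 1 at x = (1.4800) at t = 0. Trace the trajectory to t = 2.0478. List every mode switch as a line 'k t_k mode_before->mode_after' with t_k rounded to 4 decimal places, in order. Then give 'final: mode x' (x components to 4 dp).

1 1.2050 1->0
final: 0 0.5735

Mode 1: guard c·x = -0.9590 hit at Δt = 1.2050 (t = 1.2050), x⁻ = (0.9590) → reset → x⁺ = (1.3143), jump to mode 0
Mode 0: flow for 0.8428 to horizon, guard not reached → x = (0.5735)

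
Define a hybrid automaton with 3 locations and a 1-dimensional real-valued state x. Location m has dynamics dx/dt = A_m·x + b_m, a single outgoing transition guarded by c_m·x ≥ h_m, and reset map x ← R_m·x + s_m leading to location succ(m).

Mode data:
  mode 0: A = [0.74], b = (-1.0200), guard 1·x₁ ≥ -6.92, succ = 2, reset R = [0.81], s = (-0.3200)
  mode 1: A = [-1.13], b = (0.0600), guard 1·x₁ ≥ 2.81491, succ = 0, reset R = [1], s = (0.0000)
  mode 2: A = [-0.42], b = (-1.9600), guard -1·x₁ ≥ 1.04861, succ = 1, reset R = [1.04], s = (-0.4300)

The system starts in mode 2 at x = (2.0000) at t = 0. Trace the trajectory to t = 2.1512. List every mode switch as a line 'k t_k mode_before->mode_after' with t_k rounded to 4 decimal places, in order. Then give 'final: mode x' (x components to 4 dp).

Mode 2: guard c·x = 1.0486 hit at Δt = 1.4552 (t = 1.4552), x⁻ = (-1.0486) → reset → x⁺ = (-1.5206), jump to mode 1
Mode 1: flow for 0.6960 to horizon, guard not reached → x = (-0.6636)

1 1.4552 2->1
final: 1 -0.6636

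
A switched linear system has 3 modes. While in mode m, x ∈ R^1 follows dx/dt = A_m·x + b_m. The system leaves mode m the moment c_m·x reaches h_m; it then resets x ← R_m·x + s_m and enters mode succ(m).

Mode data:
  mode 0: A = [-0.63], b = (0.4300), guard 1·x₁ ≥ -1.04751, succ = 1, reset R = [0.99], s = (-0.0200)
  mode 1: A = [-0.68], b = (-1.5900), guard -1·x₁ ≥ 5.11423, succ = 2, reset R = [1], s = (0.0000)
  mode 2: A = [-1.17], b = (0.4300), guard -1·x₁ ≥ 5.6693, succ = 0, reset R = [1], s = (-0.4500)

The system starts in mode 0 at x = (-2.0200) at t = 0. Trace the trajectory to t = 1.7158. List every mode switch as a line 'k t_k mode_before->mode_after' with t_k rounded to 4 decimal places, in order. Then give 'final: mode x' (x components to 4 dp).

Mode 0: guard c·x = -1.0475 hit at Δt = 0.7080 (t = 0.7080), x⁻ = (-1.0475) → reset → x⁺ = (-1.0570), jump to mode 1
Mode 1: flow for 1.0078 to horizon, guard not reached → x = (-1.6926)

1 0.7080 0->1
final: 1 -1.6926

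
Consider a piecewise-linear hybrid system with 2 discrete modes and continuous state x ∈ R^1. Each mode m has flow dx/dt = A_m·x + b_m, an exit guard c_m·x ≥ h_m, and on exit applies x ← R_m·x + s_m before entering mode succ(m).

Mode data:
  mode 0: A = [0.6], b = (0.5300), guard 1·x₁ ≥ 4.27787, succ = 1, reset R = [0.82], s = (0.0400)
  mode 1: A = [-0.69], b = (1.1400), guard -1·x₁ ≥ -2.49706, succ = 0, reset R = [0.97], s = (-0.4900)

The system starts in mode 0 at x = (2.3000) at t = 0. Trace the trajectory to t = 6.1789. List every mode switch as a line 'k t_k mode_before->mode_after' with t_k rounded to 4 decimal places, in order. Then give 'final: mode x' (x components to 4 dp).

Mode 0: guard c·x = 4.2779 hit at Δt = 0.8054 (t = 0.8054), x⁻ = (4.2779) → reset → x⁺ = (3.5479), jump to mode 1
Mode 1: guard c·x = -2.4971 hit at Δt = 1.1712 (t = 1.9766), x⁻ = (2.4971) → reset → x⁺ = (1.9321), jump to mode 0
Mode 0: guard c·x = 4.2779 hit at Δt = 1.0101 (t = 2.9867), x⁻ = (4.2779) → reset → x⁺ = (3.5479), jump to mode 1
Mode 1: guard c·x = -2.4971 hit at Δt = 1.1712 (t = 4.1579), x⁻ = (2.4971) → reset → x⁺ = (1.9321), jump to mode 0
Mode 0: guard c·x = 4.2779 hit at Δt = 1.0101 (t = 5.1679), x⁻ = (4.2779) → reset → x⁺ = (3.5479), jump to mode 1
Mode 1: flow for 1.0110 to horizon, guard not reached → x = (2.5958)

1 0.8054 0->1
2 1.9766 1->0
3 2.9867 0->1
4 4.1579 1->0
5 5.1679 0->1
final: 1 2.5958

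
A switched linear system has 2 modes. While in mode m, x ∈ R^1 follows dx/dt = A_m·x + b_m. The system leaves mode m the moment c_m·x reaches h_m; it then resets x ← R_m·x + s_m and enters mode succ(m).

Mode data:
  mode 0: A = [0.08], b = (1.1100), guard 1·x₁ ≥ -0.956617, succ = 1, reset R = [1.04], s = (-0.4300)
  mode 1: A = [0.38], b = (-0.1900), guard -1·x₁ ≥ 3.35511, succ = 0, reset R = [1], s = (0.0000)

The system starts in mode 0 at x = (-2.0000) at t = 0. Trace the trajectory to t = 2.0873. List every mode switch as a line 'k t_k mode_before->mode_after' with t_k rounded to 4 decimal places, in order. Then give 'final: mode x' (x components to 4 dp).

Mode 0: guard c·x = -0.9566 hit at Δt = 1.0527 (t = 1.0527), x⁻ = (-0.9566) → reset → x⁺ = (-1.4249), jump to mode 1
Mode 1: flow for 1.0346 to horizon, guard not reached → x = (-2.3520)

1 1.0527 0->1
final: 1 -2.3520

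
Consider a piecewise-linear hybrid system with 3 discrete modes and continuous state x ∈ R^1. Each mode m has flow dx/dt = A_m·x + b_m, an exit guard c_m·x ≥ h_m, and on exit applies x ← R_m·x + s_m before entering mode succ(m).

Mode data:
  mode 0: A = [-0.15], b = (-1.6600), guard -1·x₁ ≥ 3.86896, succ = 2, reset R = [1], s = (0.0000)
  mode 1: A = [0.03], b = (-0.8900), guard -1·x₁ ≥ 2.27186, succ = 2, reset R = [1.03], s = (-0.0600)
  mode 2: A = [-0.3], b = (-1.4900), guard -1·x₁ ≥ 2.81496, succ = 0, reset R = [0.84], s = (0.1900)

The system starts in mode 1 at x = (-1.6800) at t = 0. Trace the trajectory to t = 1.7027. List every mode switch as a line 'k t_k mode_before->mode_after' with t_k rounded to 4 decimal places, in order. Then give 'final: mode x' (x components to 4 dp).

1 0.6235 1->2
2 1.2113 2->0
final: 0 -2.8064

Mode 1: guard c·x = 2.2719 hit at Δt = 0.6235 (t = 0.6235), x⁻ = (-2.2719) → reset → x⁺ = (-2.4000), jump to mode 2
Mode 2: guard c·x = 2.8150 hit at Δt = 0.5878 (t = 1.2113), x⁻ = (-2.8150) → reset → x⁺ = (-2.1746), jump to mode 0
Mode 0: flow for 0.4914 to horizon, guard not reached → x = (-2.8064)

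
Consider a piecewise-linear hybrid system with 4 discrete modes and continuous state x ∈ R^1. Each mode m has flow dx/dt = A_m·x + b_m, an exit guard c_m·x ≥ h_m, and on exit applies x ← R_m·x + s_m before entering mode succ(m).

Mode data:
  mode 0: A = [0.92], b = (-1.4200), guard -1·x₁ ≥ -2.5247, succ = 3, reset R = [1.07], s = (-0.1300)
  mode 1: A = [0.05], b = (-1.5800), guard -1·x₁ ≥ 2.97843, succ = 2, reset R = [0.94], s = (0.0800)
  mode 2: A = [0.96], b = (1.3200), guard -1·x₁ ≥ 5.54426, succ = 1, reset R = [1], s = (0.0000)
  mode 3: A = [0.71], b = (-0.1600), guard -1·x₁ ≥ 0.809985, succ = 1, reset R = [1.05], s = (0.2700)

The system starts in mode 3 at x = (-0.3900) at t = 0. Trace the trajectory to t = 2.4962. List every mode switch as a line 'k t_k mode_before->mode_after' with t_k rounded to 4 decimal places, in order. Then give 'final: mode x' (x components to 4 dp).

Mode 3: guard c·x = 0.8100 hit at Δt = 0.7328 (t = 0.7328), x⁻ = (-0.8100) → reset → x⁺ = (-0.5805), jump to mode 1
Mode 1: guard c·x = 2.9784 hit at Δt = 1.4374 (t = 2.1702), x⁻ = (-2.9784) → reset → x⁺ = (-2.7197), jump to mode 2
Mode 2: flow for 0.3260 to horizon, guard not reached → x = (-3.2139)

1 0.7328 3->1
2 2.1702 1->2
final: 2 -3.2139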